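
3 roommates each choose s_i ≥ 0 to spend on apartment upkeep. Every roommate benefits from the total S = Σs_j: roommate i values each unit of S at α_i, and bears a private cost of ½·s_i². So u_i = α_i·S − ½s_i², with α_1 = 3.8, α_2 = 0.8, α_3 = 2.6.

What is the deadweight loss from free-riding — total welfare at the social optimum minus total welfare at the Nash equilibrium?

Roommate i's FOC: ∂u_i/∂s_i = α_i − s_i = 0, so s_i* = α_i.
NE contributions = (3.8, 0.8, 2.6); S = 7.2.
W^NE = (Σα)·S − ½Σα_i² = 7.2² − ½·21.84 = 40.92.
Planner sets s_i = Σα_j = 7.2 for every i, so S^SO = 3·7.2 = 21.6.
W^SO = (Σα)·S^SO − ½·3·(Σα)² = (3/2)·7.2² = 77.76.
Deadweight loss = W^SO − W^NE = 36.84.

36.84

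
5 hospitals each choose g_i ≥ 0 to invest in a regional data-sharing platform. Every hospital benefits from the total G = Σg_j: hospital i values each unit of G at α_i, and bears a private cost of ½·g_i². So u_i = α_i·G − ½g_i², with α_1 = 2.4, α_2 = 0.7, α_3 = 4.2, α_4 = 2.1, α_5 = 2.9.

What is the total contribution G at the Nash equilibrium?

12.3

Hospital i's FOC: ∂u_i/∂g_i = α_i − g_i = 0, so g_i* = α_i.
NE contributions = (2.4, 0.7, 4.2, 2.1, 2.9); G = 12.3.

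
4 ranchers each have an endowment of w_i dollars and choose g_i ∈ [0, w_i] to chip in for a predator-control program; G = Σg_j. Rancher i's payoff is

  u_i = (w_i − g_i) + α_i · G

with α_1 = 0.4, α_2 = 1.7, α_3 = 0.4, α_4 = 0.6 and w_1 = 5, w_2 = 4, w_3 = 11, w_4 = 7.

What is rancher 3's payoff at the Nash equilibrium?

∂u_i/∂g_i = α_i − 1, so rancher i contributes w_i if α_i > 1, else 0.
α_i > 1 for i ∈ {2}; NE contributions (0, 4, 0, 0), G = 4.
u_3 = (11 − 0) + 0.4·4 = 12.6.

12.6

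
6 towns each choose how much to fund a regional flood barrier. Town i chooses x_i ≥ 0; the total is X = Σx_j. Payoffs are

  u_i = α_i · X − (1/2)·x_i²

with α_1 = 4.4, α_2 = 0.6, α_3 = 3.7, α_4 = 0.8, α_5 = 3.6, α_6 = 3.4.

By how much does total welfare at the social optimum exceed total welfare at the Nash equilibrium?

Town i's FOC: ∂u_i/∂x_i = α_i − x_i = 0, so x_i* = α_i.
NE contributions = (4.4, 0.6, 3.7, 0.8, 3.6, 3.4); X = 16.5.
W^NE = (Σα)·X − ½Σα_i² = 16.5² − ½·58.57 = 242.965.
Planner sets x_i = Σα_j = 16.5 for every i, so X^SO = 6·16.5 = 99.
W^SO = (Σα)·X^SO − ½·6·(Σα)² = (6/2)·16.5² = 816.75.
Deadweight loss = W^SO − W^NE = 573.785.

573.785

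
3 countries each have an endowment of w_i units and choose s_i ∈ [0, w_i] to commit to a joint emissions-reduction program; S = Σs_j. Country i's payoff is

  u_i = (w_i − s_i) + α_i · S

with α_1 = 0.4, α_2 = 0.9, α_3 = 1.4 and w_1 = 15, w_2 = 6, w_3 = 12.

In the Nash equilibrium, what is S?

12

∂u_i/∂s_i = α_i − 1, so country i contributes w_i if α_i > 1, else 0.
α_i > 1 for i ∈ {3}; NE contributions (0, 0, 12), S = 12.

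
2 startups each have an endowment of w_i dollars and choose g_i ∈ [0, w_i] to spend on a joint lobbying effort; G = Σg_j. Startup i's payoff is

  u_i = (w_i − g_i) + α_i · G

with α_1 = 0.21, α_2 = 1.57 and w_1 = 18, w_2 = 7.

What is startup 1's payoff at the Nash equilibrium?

19.47

∂u_i/∂g_i = α_i − 1, so startup i contributes w_i if α_i > 1, else 0.
α_i > 1 for i ∈ {2}; NE contributions (0, 7), G = 7.
u_1 = (18 − 0) + 0.21·7 = 19.47.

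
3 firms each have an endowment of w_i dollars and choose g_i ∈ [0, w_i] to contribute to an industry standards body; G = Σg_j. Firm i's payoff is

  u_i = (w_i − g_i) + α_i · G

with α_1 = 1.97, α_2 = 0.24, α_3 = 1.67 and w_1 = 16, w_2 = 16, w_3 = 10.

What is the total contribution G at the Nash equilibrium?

∂u_i/∂g_i = α_i − 1, so firm i contributes w_i if α_i > 1, else 0.
α_i > 1 for i ∈ {1, 3}; NE contributions (16, 0, 10), G = 26.

26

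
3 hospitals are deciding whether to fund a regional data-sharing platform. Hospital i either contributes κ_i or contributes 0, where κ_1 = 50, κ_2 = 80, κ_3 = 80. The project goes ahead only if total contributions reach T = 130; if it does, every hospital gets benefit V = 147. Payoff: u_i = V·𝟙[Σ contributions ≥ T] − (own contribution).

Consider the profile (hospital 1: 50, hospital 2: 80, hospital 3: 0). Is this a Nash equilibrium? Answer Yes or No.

Yes

Total = 130 ≥ 130: provided.
Hospital 1 (pledges 50, payoff 97): dropping to 0 → total 80, payoff 0. No gain.
Hospital 2 (pledges 80, payoff 67): dropping to 0 → total 50, payoff 0. No gain.
Hospital 3 (pledges 0, payoff 147): pledging 80 → total 210, payoff 67. No gain.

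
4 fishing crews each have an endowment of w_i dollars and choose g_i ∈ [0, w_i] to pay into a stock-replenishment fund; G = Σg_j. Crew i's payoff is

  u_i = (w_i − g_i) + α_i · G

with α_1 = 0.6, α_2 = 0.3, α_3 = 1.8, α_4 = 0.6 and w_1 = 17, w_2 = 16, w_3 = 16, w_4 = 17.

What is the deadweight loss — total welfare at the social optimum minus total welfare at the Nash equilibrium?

115

∂u_i/∂g_i = α_i − 1, so crew i contributes w_i if α_i > 1, else 0.
α_i > 1 for i ∈ {3}; NE contributions (0, 0, 16, 0), G = 16.
W^NE = Σw_i − G^NE + (Σα_i)·G^NE = 66 + 2.3·16 = 102.8.
Planner: ∂(Σu_j)/∂g_i = Σα_j − 1 = 2.3 > 0, so everyone contributes w_i; G^SO = 66, W^SO = 66 + 2.3·66 = 217.8.
Deadweight loss = 115.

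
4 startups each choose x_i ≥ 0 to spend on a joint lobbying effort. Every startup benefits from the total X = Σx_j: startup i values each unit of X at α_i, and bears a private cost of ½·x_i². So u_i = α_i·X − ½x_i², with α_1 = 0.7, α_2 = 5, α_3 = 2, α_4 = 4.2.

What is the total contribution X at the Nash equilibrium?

Startup i's FOC: ∂u_i/∂x_i = α_i − x_i = 0, so x_i* = α_i.
NE contributions = (0.7, 5, 2, 4.2); X = 11.9.

11.9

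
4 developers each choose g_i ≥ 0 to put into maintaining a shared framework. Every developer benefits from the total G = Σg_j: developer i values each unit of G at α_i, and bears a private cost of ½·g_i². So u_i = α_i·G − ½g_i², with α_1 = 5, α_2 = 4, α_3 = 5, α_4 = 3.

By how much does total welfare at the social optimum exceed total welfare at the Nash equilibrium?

326.5

Developer i's FOC: ∂u_i/∂g_i = α_i − g_i = 0, so g_i* = α_i.
NE contributions = (5, 4, 5, 3); G = 17.
W^NE = (Σα)·G − ½Σα_i² = 17² − ½·75 = 251.5.
Planner sets g_i = Σα_j = 17 for every i, so G^SO = 4·17 = 68.
W^SO = (Σα)·G^SO − ½·4·(Σα)² = (4/2)·17² = 578.
Deadweight loss = W^SO − W^NE = 326.5.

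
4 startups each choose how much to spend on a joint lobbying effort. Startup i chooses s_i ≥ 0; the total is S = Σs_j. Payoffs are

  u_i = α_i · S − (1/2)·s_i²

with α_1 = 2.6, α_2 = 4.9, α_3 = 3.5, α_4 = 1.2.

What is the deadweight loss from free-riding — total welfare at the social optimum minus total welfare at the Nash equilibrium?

Startup i's FOC: ∂u_i/∂s_i = α_i − s_i = 0, so s_i* = α_i.
NE contributions = (2.6, 4.9, 3.5, 1.2); S = 12.2.
W^NE = (Σα)·S − ½Σα_i² = 12.2² − ½·44.46 = 126.61.
Planner sets s_i = Σα_j = 12.2 for every i, so S^SO = 4·12.2 = 48.8.
W^SO = (Σα)·S^SO − ½·4·(Σα)² = (4/2)·12.2² = 297.68.
Deadweight loss = W^SO − W^NE = 171.07.

171.07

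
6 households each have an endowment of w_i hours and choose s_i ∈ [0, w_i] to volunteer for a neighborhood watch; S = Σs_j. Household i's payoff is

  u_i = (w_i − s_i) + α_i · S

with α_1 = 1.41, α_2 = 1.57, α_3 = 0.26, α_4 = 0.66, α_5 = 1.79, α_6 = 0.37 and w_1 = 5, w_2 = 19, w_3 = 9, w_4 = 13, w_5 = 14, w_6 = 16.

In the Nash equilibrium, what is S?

38

∂u_i/∂s_i = α_i − 1, so household i contributes w_i if α_i > 1, else 0.
α_i > 1 for i ∈ {1, 2, 5}; NE contributions (5, 19, 0, 0, 14, 0), S = 38.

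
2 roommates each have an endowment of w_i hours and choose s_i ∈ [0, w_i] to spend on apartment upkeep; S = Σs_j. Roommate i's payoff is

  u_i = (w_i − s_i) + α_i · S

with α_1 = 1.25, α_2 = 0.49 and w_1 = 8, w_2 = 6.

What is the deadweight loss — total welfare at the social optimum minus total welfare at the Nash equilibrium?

4.44

∂u_i/∂s_i = α_i − 1, so roommate i contributes w_i if α_i > 1, else 0.
α_i > 1 for i ∈ {1}; NE contributions (8, 0), S = 8.
W^NE = Σw_i − S^NE + (Σα_i)·S^NE = 14 + 0.74·8 = 19.92.
Planner: ∂(Σu_j)/∂s_i = Σα_j − 1 = 0.74 > 0, so everyone contributes w_i; S^SO = 14, W^SO = 14 + 0.74·14 = 24.36.
Deadweight loss = 4.44.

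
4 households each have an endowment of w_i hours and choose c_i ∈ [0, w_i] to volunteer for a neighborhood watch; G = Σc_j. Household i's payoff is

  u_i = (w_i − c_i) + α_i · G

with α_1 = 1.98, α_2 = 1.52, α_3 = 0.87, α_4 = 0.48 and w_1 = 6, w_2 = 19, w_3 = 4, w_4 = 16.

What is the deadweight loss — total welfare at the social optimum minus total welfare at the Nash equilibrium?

77

∂u_i/∂c_i = α_i − 1, so household i contributes w_i if α_i > 1, else 0.
α_i > 1 for i ∈ {1, 2}; NE contributions (6, 19, 0, 0), G = 25.
W^NE = Σw_i − G^NE + (Σα_i)·G^NE = 45 + 3.85·25 = 141.25.
Planner: ∂(Σu_j)/∂c_i = Σα_j − 1 = 3.85 > 0, so everyone contributes w_i; G^SO = 45, W^SO = 45 + 3.85·45 = 218.25.
Deadweight loss = 77.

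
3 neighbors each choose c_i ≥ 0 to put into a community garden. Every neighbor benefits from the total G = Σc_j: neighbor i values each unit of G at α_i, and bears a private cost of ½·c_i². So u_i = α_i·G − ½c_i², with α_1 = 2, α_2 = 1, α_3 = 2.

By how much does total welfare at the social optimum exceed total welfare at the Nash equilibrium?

Neighbor i's FOC: ∂u_i/∂c_i = α_i − c_i = 0, so c_i* = α_i.
NE contributions = (2, 1, 2); G = 5.
W^NE = (Σα)·G − ½Σα_i² = 5² − ½·9 = 20.5.
Planner sets c_i = Σα_j = 5 for every i, so G^SO = 3·5 = 15.
W^SO = (Σα)·G^SO − ½·3·(Σα)² = (3/2)·5² = 37.5.
Deadweight loss = W^SO − W^NE = 17.

17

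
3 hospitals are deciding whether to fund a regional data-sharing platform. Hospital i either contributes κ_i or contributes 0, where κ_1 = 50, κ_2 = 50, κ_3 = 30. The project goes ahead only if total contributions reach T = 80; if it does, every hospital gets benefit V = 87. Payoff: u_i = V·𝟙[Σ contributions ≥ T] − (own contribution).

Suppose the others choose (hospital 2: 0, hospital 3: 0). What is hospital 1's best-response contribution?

Others' total = 0. Even contributing 50 gives 50 < 80: no benefit either way.
Best response: 0.

0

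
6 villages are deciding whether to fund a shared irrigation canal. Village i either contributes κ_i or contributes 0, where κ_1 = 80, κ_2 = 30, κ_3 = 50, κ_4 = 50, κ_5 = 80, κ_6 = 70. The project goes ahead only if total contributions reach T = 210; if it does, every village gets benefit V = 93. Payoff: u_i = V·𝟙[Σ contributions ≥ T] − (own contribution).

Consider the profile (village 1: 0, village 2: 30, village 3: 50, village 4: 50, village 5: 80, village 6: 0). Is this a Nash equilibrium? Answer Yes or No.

Total = 210 ≥ 210: provided.
Village 1 (pledges 0, payoff 93): pledging 80 → total 290, payoff 13. No gain.
Village 2 (pledges 30, payoff 63): dropping to 0 → total 180, payoff 0. No gain.
Village 3 (pledges 50, payoff 43): dropping to 0 → total 160, payoff 0. No gain.
Village 4 (pledges 50, payoff 43): dropping to 0 → total 160, payoff 0. No gain.
Village 5 (pledges 80, payoff 13): dropping to 0 → total 130, payoff 0. No gain.
Village 6 (pledges 0, payoff 93): pledging 70 → total 280, payoff 23. No gain.

Yes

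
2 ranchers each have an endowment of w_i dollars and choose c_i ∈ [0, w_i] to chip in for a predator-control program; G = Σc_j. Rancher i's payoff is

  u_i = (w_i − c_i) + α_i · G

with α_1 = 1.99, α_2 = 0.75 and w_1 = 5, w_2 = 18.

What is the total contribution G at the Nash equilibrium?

∂u_i/∂c_i = α_i − 1, so rancher i contributes w_i if α_i > 1, else 0.
α_i > 1 for i ∈ {1}; NE contributions (5, 0), G = 5.

5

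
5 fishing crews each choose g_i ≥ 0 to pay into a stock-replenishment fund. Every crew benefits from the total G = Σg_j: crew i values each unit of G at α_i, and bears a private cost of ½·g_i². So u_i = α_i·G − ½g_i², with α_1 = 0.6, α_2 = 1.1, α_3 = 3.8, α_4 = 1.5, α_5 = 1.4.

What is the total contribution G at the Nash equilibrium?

8.4

Crew i's FOC: ∂u_i/∂g_i = α_i − g_i = 0, so g_i* = α_i.
NE contributions = (0.6, 1.1, 3.8, 1.5, 1.4); G = 8.4.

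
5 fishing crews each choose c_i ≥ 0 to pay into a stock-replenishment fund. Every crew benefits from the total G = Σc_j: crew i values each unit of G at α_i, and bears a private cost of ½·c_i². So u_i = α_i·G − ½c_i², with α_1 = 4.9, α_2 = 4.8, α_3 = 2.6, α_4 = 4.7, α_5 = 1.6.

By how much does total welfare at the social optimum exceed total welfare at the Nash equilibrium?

558.17

Crew i's FOC: ∂u_i/∂c_i = α_i − c_i = 0, so c_i* = α_i.
NE contributions = (4.9, 4.8, 2.6, 4.7, 1.6); G = 18.6.
W^NE = (Σα)·G − ½Σα_i² = 18.6² − ½·78.46 = 306.73.
Planner sets c_i = Σα_j = 18.6 for every i, so G^SO = 5·18.6 = 93.
W^SO = (Σα)·G^SO − ½·5·(Σα)² = (5/2)·18.6² = 864.9.
Deadweight loss = W^SO − W^NE = 558.17.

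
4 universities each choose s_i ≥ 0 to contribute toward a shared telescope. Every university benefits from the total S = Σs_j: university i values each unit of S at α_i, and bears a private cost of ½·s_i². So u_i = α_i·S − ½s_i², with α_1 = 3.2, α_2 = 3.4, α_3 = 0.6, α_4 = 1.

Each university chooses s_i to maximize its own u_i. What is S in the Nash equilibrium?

8.2

University i's FOC: ∂u_i/∂s_i = α_i − s_i = 0, so s_i* = α_i.
NE contributions = (3.2, 3.4, 0.6, 1); S = 8.2.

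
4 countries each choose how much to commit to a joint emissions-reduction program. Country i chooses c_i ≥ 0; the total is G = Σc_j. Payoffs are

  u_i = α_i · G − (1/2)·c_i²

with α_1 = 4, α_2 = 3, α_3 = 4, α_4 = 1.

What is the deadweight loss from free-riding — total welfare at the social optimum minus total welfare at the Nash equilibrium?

Country i's FOC: ∂u_i/∂c_i = α_i − c_i = 0, so c_i* = α_i.
NE contributions = (4, 3, 4, 1); G = 12.
W^NE = (Σα)·G − ½Σα_i² = 12² − ½·42 = 123.
Planner sets c_i = Σα_j = 12 for every i, so G^SO = 4·12 = 48.
W^SO = (Σα)·G^SO − ½·4·(Σα)² = (4/2)·12² = 288.
Deadweight loss = W^SO − W^NE = 165.

165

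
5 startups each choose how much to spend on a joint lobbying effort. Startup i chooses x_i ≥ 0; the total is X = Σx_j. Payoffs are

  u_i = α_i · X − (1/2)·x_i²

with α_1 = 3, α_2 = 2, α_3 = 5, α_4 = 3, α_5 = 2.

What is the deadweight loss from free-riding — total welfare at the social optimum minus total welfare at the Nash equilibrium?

363

Startup i's FOC: ∂u_i/∂x_i = α_i − x_i = 0, so x_i* = α_i.
NE contributions = (3, 2, 5, 3, 2); X = 15.
W^NE = (Σα)·X − ½Σα_i² = 15² − ½·51 = 199.5.
Planner sets x_i = Σα_j = 15 for every i, so X^SO = 5·15 = 75.
W^SO = (Σα)·X^SO − ½·5·(Σα)² = (5/2)·15² = 562.5.
Deadweight loss = W^SO − W^NE = 363.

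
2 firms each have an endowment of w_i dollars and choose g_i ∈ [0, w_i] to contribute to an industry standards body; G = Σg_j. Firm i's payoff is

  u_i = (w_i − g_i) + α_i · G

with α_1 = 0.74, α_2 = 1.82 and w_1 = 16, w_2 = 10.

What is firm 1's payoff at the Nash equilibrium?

∂u_i/∂g_i = α_i − 1, so firm i contributes w_i if α_i > 1, else 0.
α_i > 1 for i ∈ {2}; NE contributions (0, 10), G = 10.
u_1 = (16 − 0) + 0.74·10 = 23.4.

23.4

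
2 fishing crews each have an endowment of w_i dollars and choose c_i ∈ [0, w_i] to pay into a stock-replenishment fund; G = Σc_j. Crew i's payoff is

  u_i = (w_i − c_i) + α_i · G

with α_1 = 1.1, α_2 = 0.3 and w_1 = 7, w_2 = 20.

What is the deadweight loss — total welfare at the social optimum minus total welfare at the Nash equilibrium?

∂u_i/∂c_i = α_i − 1, so crew i contributes w_i if α_i > 1, else 0.
α_i > 1 for i ∈ {1}; NE contributions (7, 0), G = 7.
W^NE = Σw_i − G^NE + (Σα_i)·G^NE = 27 + 0.4·7 = 29.8.
Planner: ∂(Σu_j)/∂c_i = Σα_j − 1 = 0.4 > 0, so everyone contributes w_i; G^SO = 27, W^SO = 27 + 0.4·27 = 37.8.
Deadweight loss = 8.

8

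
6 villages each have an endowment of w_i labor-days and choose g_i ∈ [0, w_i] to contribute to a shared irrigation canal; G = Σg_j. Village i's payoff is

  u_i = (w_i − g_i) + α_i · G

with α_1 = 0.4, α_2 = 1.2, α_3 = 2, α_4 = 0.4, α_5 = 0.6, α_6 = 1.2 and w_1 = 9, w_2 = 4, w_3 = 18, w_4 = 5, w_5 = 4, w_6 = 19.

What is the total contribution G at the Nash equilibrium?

41

∂u_i/∂g_i = α_i − 1, so village i contributes w_i if α_i > 1, else 0.
α_i > 1 for i ∈ {2, 3, 6}; NE contributions (0, 4, 18, 0, 0, 19), G = 41.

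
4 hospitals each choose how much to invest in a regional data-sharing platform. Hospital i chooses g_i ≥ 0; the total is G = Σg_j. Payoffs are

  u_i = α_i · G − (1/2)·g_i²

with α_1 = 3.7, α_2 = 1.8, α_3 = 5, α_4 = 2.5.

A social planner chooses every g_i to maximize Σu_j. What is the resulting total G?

Planner FOC: ∂(Σu_j)/∂g_i = (Σα_j) − g_i = 0, so g_i^SO = Σα_j = 13 for every i; G^SO = 52.

52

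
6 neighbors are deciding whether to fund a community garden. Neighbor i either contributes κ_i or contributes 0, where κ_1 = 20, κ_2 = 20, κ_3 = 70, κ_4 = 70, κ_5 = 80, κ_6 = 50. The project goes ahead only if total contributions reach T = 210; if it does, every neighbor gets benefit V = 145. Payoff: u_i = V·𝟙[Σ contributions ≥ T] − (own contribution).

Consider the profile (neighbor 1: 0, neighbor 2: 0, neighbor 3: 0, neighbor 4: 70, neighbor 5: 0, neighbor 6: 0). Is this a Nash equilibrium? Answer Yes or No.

Total = 70 < 210: not provided.
Neighbor 1 (pledges 0, payoff 0): pledging 20 → total 90, payoff -20. No gain.
Neighbor 2 (pledges 0, payoff 0): pledging 20 → total 90, payoff -20. No gain.
Neighbor 3 (pledges 0, payoff 0): pledging 70 → total 140, payoff -70. No gain.
Neighbor 4 (pledges 70, payoff -70): dropping to 0 → total 0, payoff 0. Profitable deviation.

No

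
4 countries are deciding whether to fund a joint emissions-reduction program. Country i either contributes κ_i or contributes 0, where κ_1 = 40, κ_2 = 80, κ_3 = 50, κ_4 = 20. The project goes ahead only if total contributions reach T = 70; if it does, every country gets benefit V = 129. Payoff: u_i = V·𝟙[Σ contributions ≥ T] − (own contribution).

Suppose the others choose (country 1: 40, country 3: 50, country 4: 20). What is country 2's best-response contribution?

0

Others' total = 110 ≥ 70; contributing adds cost 80 for no extra benefit.
Best response: 0.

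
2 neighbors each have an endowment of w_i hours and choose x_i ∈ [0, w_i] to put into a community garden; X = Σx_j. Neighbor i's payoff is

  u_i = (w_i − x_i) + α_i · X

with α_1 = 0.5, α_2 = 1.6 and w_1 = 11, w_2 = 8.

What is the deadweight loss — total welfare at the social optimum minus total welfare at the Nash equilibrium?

∂u_i/∂x_i = α_i − 1, so neighbor i contributes w_i if α_i > 1, else 0.
α_i > 1 for i ∈ {2}; NE contributions (0, 8), X = 8.
W^NE = Σw_i − X^NE + (Σα_i)·X^NE = 19 + 1.1·8 = 27.8.
Planner: ∂(Σu_j)/∂x_i = Σα_j − 1 = 1.1 > 0, so everyone contributes w_i; X^SO = 19, W^SO = 19 + 1.1·19 = 39.9.
Deadweight loss = 12.1.

12.1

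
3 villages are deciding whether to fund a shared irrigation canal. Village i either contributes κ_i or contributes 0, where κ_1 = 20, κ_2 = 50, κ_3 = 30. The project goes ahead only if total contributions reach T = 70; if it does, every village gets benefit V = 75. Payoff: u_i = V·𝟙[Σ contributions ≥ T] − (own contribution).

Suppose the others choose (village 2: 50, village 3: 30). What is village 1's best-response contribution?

0

Others' total = 80 ≥ 70; contributing adds cost 20 for no extra benefit.
Best response: 0.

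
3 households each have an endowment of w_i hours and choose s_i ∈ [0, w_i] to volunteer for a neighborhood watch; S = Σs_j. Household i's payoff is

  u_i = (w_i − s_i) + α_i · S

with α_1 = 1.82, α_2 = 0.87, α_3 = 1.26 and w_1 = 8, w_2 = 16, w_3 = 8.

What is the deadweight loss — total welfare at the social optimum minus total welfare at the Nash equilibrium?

47.2

∂u_i/∂s_i = α_i − 1, so household i contributes w_i if α_i > 1, else 0.
α_i > 1 for i ∈ {1, 3}; NE contributions (8, 0, 8), S = 16.
W^NE = Σw_i − S^NE + (Σα_i)·S^NE = 32 + 2.95·16 = 79.2.
Planner: ∂(Σu_j)/∂s_i = Σα_j − 1 = 2.95 > 0, so everyone contributes w_i; S^SO = 32, W^SO = 32 + 2.95·32 = 126.4.
Deadweight loss = 47.2.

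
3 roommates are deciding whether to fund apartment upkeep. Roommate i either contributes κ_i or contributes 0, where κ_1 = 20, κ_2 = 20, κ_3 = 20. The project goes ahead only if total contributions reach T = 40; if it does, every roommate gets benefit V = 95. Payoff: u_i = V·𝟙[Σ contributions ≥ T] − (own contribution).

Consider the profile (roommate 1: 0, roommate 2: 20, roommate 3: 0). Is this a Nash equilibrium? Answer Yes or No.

Total = 20 < 40: not provided.
Roommate 1 (pledges 0, payoff 0): pledging 20 → total 40, payoff 75. Profitable deviation.

No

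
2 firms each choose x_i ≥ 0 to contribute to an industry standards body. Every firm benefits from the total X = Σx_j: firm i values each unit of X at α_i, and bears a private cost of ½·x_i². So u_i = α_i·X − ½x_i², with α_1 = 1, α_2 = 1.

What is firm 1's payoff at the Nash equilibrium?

Firm i's FOC: ∂u_i/∂x_i = α_i − x_i = 0, so x_i* = α_i.
NE contributions = (1, 1); X = 2.
u_1 = α_1·X − ½·(x_1)² = 1·2 − ½·1² = 1.5.

1.5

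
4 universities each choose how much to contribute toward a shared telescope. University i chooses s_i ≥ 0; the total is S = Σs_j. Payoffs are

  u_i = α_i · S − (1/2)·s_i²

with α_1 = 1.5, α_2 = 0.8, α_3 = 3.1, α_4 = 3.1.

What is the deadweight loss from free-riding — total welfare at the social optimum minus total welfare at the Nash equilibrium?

University i's FOC: ∂u_i/∂s_i = α_i − s_i = 0, so s_i* = α_i.
NE contributions = (1.5, 0.8, 3.1, 3.1); S = 8.5.
W^NE = (Σα)·S − ½Σα_i² = 8.5² − ½·22.11 = 61.195.
Planner sets s_i = Σα_j = 8.5 for every i, so S^SO = 4·8.5 = 34.
W^SO = (Σα)·S^SO − ½·4·(Σα)² = (4/2)·8.5² = 144.5.
Deadweight loss = W^SO − W^NE = 83.305.

83.305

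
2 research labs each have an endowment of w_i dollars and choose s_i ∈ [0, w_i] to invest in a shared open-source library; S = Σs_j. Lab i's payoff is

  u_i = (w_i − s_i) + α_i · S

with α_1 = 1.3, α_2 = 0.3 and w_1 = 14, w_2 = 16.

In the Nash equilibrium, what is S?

14

∂u_i/∂s_i = α_i − 1, so lab i contributes w_i if α_i > 1, else 0.
α_i > 1 for i ∈ {1}; NE contributions (14, 0), S = 14.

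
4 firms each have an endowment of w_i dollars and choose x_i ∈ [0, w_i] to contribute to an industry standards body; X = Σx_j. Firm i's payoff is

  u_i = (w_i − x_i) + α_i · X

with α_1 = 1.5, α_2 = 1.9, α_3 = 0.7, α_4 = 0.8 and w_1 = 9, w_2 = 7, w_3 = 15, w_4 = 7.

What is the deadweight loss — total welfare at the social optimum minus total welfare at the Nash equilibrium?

∂u_i/∂x_i = α_i − 1, so firm i contributes w_i if α_i > 1, else 0.
α_i > 1 for i ∈ {1, 2}; NE contributions (9, 7, 0, 0), X = 16.
W^NE = Σw_i − X^NE + (Σα_i)·X^NE = 38 + 3.9·16 = 100.4.
Planner: ∂(Σu_j)/∂x_i = Σα_j − 1 = 3.9 > 0, so everyone contributes w_i; X^SO = 38, W^SO = 38 + 3.9·38 = 186.2.
Deadweight loss = 85.8.

85.8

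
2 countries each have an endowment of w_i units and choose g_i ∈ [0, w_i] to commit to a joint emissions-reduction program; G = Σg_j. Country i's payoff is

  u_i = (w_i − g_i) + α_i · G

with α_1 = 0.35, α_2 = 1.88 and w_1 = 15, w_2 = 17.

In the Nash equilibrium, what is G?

17

∂u_i/∂g_i = α_i − 1, so country i contributes w_i if α_i > 1, else 0.
α_i > 1 for i ∈ {2}; NE contributions (0, 17), G = 17.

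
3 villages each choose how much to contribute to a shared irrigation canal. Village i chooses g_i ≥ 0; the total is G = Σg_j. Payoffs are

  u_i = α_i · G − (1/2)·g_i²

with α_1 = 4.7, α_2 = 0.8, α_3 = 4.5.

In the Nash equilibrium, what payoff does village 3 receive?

34.875

Village i's FOC: ∂u_i/∂g_i = α_i − g_i = 0, so g_i* = α_i.
NE contributions = (4.7, 0.8, 4.5); G = 10.
u_3 = α_3·G − ½·(g_3)² = 4.5·10 − ½·4.5² = 34.875.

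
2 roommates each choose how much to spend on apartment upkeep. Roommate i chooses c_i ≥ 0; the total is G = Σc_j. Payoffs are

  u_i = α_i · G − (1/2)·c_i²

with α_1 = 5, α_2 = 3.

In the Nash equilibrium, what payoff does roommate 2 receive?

19.5

Roommate i's FOC: ∂u_i/∂c_i = α_i − c_i = 0, so c_i* = α_i.
NE contributions = (5, 3); G = 8.
u_2 = α_2·G − ½·(c_2)² = 3·8 − ½·3² = 19.5.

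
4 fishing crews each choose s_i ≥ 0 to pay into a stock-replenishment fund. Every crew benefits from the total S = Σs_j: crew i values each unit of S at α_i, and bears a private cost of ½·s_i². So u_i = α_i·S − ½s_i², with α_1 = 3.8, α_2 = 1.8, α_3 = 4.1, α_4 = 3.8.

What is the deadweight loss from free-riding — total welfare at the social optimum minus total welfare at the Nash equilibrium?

206.715

Crew i's FOC: ∂u_i/∂s_i = α_i − s_i = 0, so s_i* = α_i.
NE contributions = (3.8, 1.8, 4.1, 3.8); S = 13.5.
W^NE = (Σα)·S − ½Σα_i² = 13.5² − ½·48.93 = 157.785.
Planner sets s_i = Σα_j = 13.5 for every i, so S^SO = 4·13.5 = 54.
W^SO = (Σα)·S^SO − ½·4·(Σα)² = (4/2)·13.5² = 364.5.
Deadweight loss = W^SO − W^NE = 206.715.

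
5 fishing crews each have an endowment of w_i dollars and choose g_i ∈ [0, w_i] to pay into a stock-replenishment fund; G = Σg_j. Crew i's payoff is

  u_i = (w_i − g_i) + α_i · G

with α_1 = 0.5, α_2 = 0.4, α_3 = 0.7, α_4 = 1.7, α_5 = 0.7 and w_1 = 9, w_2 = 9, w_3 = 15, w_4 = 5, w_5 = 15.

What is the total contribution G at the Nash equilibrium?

5

∂u_i/∂g_i = α_i − 1, so crew i contributes w_i if α_i > 1, else 0.
α_i > 1 for i ∈ {4}; NE contributions (0, 0, 0, 5, 0), G = 5.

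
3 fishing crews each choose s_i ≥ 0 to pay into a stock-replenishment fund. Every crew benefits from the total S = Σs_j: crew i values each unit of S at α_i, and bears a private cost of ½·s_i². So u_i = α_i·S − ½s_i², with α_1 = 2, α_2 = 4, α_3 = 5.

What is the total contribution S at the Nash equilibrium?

11

Crew i's FOC: ∂u_i/∂s_i = α_i − s_i = 0, so s_i* = α_i.
NE contributions = (2, 4, 5); S = 11.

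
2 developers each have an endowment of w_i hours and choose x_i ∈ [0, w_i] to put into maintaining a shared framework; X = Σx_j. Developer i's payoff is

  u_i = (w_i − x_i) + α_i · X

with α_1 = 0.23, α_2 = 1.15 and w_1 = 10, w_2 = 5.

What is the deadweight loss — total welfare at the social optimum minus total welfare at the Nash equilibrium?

∂u_i/∂x_i = α_i − 1, so developer i contributes w_i if α_i > 1, else 0.
α_i > 1 for i ∈ {2}; NE contributions (0, 5), X = 5.
W^NE = Σw_i − X^NE + (Σα_i)·X^NE = 15 + 0.38·5 = 16.9.
Planner: ∂(Σu_j)/∂x_i = Σα_j − 1 = 0.38 > 0, so everyone contributes w_i; X^SO = 15, W^SO = 15 + 0.38·15 = 20.7.
Deadweight loss = 3.8.

3.8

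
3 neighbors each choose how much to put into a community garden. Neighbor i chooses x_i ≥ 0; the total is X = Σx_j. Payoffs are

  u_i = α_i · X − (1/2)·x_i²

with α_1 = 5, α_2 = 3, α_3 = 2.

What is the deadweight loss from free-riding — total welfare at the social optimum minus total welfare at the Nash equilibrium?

69

Neighbor i's FOC: ∂u_i/∂x_i = α_i − x_i = 0, so x_i* = α_i.
NE contributions = (5, 3, 2); X = 10.
W^NE = (Σα)·X − ½Σα_i² = 10² − ½·38 = 81.
Planner sets x_i = Σα_j = 10 for every i, so X^SO = 3·10 = 30.
W^SO = (Σα)·X^SO − ½·3·(Σα)² = (3/2)·10² = 150.
Deadweight loss = W^SO − W^NE = 69.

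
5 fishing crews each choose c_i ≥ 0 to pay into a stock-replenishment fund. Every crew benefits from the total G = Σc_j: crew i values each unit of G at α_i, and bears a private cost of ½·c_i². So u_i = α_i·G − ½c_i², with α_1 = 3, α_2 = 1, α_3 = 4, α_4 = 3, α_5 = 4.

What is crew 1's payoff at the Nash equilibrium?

Crew i's FOC: ∂u_i/∂c_i = α_i − c_i = 0, so c_i* = α_i.
NE contributions = (3, 1, 4, 3, 4); G = 15.
u_1 = α_1·G − ½·(c_1)² = 3·15 − ½·3² = 40.5.

40.5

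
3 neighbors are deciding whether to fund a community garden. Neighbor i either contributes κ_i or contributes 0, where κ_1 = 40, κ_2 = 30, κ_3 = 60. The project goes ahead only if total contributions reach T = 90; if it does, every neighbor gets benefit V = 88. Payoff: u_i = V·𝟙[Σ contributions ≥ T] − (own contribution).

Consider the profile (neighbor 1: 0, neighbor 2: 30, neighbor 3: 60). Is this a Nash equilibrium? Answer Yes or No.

Yes

Total = 90 ≥ 90: provided.
Neighbor 1 (pledges 0, payoff 88): pledging 40 → total 130, payoff 48. No gain.
Neighbor 2 (pledges 30, payoff 58): dropping to 0 → total 60, payoff 0. No gain.
Neighbor 3 (pledges 60, payoff 28): dropping to 0 → total 30, payoff 0. No gain.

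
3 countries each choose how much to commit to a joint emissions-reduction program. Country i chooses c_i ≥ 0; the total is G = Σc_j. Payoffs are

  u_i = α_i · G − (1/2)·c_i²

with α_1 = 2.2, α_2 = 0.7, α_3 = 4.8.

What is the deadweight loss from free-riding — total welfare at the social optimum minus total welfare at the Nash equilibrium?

Country i's FOC: ∂u_i/∂c_i = α_i − c_i = 0, so c_i* = α_i.
NE contributions = (2.2, 0.7, 4.8); G = 7.7.
W^NE = (Σα)·G − ½Σα_i² = 7.7² − ½·28.37 = 45.105.
Planner sets c_i = Σα_j = 7.7 for every i, so G^SO = 3·7.7 = 23.1.
W^SO = (Σα)·G^SO − ½·3·(Σα)² = (3/2)·7.7² = 88.935.
Deadweight loss = W^SO − W^NE = 43.83.

43.83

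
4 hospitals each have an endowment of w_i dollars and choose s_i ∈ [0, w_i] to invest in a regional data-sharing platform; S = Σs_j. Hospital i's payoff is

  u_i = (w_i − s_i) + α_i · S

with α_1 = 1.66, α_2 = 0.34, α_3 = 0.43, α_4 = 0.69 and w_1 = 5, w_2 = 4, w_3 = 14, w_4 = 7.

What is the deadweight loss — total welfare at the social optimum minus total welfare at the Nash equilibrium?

53

∂u_i/∂s_i = α_i − 1, so hospital i contributes w_i if α_i > 1, else 0.
α_i > 1 for i ∈ {1}; NE contributions (5, 0, 0, 0), S = 5.
W^NE = Σw_i − S^NE + (Σα_i)·S^NE = 30 + 2.12·5 = 40.6.
Planner: ∂(Σu_j)/∂s_i = Σα_j − 1 = 2.12 > 0, so everyone contributes w_i; S^SO = 30, W^SO = 30 + 2.12·30 = 93.6.
Deadweight loss = 53.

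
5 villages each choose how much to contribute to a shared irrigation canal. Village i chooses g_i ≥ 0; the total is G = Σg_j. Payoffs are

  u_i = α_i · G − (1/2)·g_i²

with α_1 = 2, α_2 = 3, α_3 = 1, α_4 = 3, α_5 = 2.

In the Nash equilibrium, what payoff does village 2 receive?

28.5

Village i's FOC: ∂u_i/∂g_i = α_i − g_i = 0, so g_i* = α_i.
NE contributions = (2, 3, 1, 3, 2); G = 11.
u_2 = α_2·G − ½·(g_2)² = 3·11 − ½·3² = 28.5.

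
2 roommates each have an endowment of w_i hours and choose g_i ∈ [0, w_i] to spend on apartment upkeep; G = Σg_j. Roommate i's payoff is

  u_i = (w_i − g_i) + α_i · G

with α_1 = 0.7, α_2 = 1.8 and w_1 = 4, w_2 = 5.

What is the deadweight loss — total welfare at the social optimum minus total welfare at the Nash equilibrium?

6

∂u_i/∂g_i = α_i − 1, so roommate i contributes w_i if α_i > 1, else 0.
α_i > 1 for i ∈ {2}; NE contributions (0, 5), G = 5.
W^NE = Σw_i − G^NE + (Σα_i)·G^NE = 9 + 1.5·5 = 16.5.
Planner: ∂(Σu_j)/∂g_i = Σα_j − 1 = 1.5 > 0, so everyone contributes w_i; G^SO = 9, W^SO = 9 + 1.5·9 = 22.5.
Deadweight loss = 6.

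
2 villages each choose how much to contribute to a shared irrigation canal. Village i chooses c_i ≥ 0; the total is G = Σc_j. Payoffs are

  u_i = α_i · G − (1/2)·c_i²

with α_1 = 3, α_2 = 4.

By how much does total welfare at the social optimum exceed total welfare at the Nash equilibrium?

Village i's FOC: ∂u_i/∂c_i = α_i − c_i = 0, so c_i* = α_i.
NE contributions = (3, 4); G = 7.
W^NE = (Σα)·G − ½Σα_i² = 7² − ½·25 = 36.5.
Planner sets c_i = Σα_j = 7 for every i, so G^SO = 2·7 = 14.
W^SO = (Σα)·G^SO − ½·2·(Σα)² = (2/2)·7² = 49.
Deadweight loss = W^SO − W^NE = 12.5.

12.5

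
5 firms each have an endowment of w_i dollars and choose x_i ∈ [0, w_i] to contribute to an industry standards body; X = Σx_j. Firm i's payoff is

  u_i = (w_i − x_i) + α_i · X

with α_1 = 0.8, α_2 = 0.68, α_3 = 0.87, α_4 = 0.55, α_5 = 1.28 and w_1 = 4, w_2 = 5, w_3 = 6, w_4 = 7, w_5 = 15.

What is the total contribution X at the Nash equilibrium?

15

∂u_i/∂x_i = α_i − 1, so firm i contributes w_i if α_i > 1, else 0.
α_i > 1 for i ∈ {5}; NE contributions (0, 0, 0, 0, 15), X = 15.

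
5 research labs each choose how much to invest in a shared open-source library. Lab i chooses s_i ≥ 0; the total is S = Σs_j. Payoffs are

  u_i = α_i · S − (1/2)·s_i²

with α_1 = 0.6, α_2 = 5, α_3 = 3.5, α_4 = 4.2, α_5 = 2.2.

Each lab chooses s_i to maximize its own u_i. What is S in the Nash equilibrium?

15.5

Lab i's FOC: ∂u_i/∂s_i = α_i − s_i = 0, so s_i* = α_i.
NE contributions = (0.6, 5, 3.5, 4.2, 2.2); S = 15.5.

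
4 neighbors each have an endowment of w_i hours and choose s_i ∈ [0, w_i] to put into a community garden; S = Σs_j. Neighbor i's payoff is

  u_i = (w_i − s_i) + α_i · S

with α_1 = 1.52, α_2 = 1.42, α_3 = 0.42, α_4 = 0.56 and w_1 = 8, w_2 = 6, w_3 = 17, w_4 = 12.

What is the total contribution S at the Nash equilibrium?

14

∂u_i/∂s_i = α_i − 1, so neighbor i contributes w_i if α_i > 1, else 0.
α_i > 1 for i ∈ {1, 2}; NE contributions (8, 6, 0, 0), S = 14.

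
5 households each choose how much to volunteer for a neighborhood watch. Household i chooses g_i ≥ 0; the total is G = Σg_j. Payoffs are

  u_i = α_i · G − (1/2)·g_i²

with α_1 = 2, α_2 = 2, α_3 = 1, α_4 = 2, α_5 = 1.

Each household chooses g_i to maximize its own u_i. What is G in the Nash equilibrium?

Household i's FOC: ∂u_i/∂g_i = α_i − g_i = 0, so g_i* = α_i.
NE contributions = (2, 2, 1, 2, 1); G = 8.

8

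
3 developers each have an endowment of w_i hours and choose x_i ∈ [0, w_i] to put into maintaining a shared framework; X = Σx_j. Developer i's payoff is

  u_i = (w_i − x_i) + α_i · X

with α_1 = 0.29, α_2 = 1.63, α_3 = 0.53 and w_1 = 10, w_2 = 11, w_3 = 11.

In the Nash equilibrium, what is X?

11

∂u_i/∂x_i = α_i − 1, so developer i contributes w_i if α_i > 1, else 0.
α_i > 1 for i ∈ {2}; NE contributions (0, 11, 0), X = 11.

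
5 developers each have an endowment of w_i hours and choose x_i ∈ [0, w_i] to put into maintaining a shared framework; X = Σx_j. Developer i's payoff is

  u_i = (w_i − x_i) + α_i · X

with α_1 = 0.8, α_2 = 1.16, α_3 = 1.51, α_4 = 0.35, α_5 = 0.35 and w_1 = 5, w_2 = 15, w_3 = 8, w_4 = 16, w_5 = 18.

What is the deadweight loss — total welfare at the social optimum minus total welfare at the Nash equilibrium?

123.63

∂u_i/∂x_i = α_i − 1, so developer i contributes w_i if α_i > 1, else 0.
α_i > 1 for i ∈ {2, 3}; NE contributions (0, 15, 8, 0, 0), X = 23.
W^NE = Σw_i − X^NE + (Σα_i)·X^NE = 62 + 3.17·23 = 134.91.
Planner: ∂(Σu_j)/∂x_i = Σα_j − 1 = 3.17 > 0, so everyone contributes w_i; X^SO = 62, W^SO = 62 + 3.17·62 = 258.54.
Deadweight loss = 123.63.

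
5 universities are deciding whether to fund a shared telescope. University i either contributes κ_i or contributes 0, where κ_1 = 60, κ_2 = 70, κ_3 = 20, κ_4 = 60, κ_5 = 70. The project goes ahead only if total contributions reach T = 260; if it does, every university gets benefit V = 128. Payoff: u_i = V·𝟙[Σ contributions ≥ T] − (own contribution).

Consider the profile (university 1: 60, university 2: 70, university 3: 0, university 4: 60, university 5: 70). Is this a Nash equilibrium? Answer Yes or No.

Yes

Total = 260 ≥ 260: provided.
University 1 (pledges 60, payoff 68): dropping to 0 → total 200, payoff 0. No gain.
University 2 (pledges 70, payoff 58): dropping to 0 → total 190, payoff 0. No gain.
University 3 (pledges 0, payoff 128): pledging 20 → total 280, payoff 108. No gain.
University 4 (pledges 60, payoff 68): dropping to 0 → total 200, payoff 0. No gain.
University 5 (pledges 70, payoff 58): dropping to 0 → total 190, payoff 0. No gain.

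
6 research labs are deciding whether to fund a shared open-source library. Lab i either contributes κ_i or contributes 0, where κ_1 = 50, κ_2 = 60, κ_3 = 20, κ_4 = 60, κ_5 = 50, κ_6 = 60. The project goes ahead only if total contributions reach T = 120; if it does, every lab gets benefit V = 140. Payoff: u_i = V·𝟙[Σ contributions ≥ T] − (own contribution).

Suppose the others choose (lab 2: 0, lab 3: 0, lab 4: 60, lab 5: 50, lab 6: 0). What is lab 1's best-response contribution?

Others' total = 110. Contributing 50 brings total to 160 ≥ 120: gain V − κ_1 = 90.
Best response: 50.

50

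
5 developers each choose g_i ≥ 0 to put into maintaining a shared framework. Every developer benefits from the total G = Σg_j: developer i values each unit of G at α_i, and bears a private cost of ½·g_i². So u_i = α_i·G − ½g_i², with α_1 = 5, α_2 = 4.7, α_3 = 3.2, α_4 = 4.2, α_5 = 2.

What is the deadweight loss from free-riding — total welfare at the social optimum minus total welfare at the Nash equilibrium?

Developer i's FOC: ∂u_i/∂g_i = α_i − g_i = 0, so g_i* = α_i.
NE contributions = (5, 4.7, 3.2, 4.2, 2); G = 19.1.
W^NE = (Σα)·G − ½Σα_i² = 19.1² − ½·78.97 = 325.325.
Planner sets g_i = Σα_j = 19.1 for every i, so G^SO = 5·19.1 = 95.5.
W^SO = (Σα)·G^SO − ½·5·(Σα)² = (5/2)·19.1² = 912.025.
Deadweight loss = W^SO − W^NE = 586.7.

586.7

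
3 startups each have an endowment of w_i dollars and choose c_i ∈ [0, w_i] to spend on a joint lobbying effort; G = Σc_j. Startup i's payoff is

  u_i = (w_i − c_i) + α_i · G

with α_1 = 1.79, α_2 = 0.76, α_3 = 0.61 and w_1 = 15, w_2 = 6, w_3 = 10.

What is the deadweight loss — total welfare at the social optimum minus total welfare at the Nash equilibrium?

∂u_i/∂c_i = α_i − 1, so startup i contributes w_i if α_i > 1, else 0.
α_i > 1 for i ∈ {1}; NE contributions (15, 0, 0), G = 15.
W^NE = Σw_i − G^NE + (Σα_i)·G^NE = 31 + 2.16·15 = 63.4.
Planner: ∂(Σu_j)/∂c_i = Σα_j − 1 = 2.16 > 0, so everyone contributes w_i; G^SO = 31, W^SO = 31 + 2.16·31 = 97.96.
Deadweight loss = 34.56.

34.56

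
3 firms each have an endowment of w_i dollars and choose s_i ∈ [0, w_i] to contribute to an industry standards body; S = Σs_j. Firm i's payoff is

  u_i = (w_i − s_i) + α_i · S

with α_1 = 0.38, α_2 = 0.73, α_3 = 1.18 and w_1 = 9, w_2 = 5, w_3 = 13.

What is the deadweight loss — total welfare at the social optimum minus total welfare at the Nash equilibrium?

18.06

∂u_i/∂s_i = α_i − 1, so firm i contributes w_i if α_i > 1, else 0.
α_i > 1 for i ∈ {3}; NE contributions (0, 0, 13), S = 13.
W^NE = Σw_i − S^NE + (Σα_i)·S^NE = 27 + 1.29·13 = 43.77.
Planner: ∂(Σu_j)/∂s_i = Σα_j − 1 = 1.29 > 0, so everyone contributes w_i; S^SO = 27, W^SO = 27 + 1.29·27 = 61.83.
Deadweight loss = 18.06.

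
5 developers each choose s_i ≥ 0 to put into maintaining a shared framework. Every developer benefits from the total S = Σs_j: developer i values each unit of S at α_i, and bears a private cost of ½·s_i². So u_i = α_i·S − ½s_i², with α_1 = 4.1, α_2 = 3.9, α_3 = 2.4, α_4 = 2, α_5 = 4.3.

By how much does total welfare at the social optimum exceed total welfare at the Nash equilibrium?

448.47

Developer i's FOC: ∂u_i/∂s_i = α_i − s_i = 0, so s_i* = α_i.
NE contributions = (4.1, 3.9, 2.4, 2, 4.3); S = 16.7.
W^NE = (Σα)·S − ½Σα_i² = 16.7² − ½·60.27 = 248.755.
Planner sets s_i = Σα_j = 16.7 for every i, so S^SO = 5·16.7 = 83.5.
W^SO = (Σα)·S^SO − ½·5·(Σα)² = (5/2)·16.7² = 697.225.
Deadweight loss = W^SO − W^NE = 448.47.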